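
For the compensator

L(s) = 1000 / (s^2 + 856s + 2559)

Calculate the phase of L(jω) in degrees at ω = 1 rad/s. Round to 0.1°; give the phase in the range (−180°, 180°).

-18.5°

Substitute s = j1:
Numerator: 1000 = 1000 + j0
Denominator: (j1)^2 + 856(j1) + 2559 = 2558 + j856
|N| = √(1000² + 0²) ≈ 1000, ∠N ≈ 0.00°
|D| = √(2558² + 856²) ≈ 2697.4, ∠D ≈ 18.50°
∠L = 0.00° − 18.50° = -18.50°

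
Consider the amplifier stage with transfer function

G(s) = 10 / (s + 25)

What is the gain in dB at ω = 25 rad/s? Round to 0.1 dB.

-11.0 dB

Substitute s = j25:
Numerator: 10 = 10 + j0
Denominator: (j25) + 25 = 25 + j25
|N| = √(10² + 0²) ≈ 10, ∠N ≈ 0.00°
|D| = √(25² + 25²) ≈ 35.355, ∠D ≈ 45.00°
|G| = 10 / 35.355 ≈ 0.28285
Gain = 20 log₁₀(0.28285) ≈ -10.97 dB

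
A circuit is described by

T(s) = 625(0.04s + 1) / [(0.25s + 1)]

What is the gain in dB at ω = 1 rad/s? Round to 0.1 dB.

At ω = 1 rad/s:
zero (1 + j1·0.04) = 1 + j0.04 → |·| ≈ 1.0008, ∠ ≈ 2.29°
pole (1 + j1·0.25) = 1 + j0.25 → |·| ≈ 1.0308, ∠ ≈ 14.04°
|T| = 625 · 1.0008 / (1.0308) ≈ 606.81
Gain = 20 log₁₀(606.81) ≈ 55.66 dB

55.7 dB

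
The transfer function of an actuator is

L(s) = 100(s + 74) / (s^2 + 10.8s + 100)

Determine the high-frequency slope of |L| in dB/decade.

-20 dB/decade

Each pole contributes −20 dB/decade at high frequency; each zero contributes +20 dB/decade.
Net: 1 zero(s) − 2 pole(s) → -20 dB/decade.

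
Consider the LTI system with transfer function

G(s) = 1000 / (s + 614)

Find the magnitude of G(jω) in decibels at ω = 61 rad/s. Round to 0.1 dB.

At s = jω = j61:
pole (s+614): 614 + j61 → |·| = √(614²+61²) = √380717 ≈ 617.02, ∠ = arctan(61/614) ≈ 5.67°
|G| = 1000 / 617.02 ≈ 1.6207
Gain = 20 log₁₀(1.6207) ≈ 4.19 dB

4.2 dB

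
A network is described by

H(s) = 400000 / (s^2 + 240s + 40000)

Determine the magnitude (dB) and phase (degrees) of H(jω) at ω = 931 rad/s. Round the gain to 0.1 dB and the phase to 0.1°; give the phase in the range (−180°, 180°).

-6.6 dB, -164.9°

At s = jω = j931:
quadratic: (j931)² + 240·j931 + 40000 = -826761 + j223440 → |·| ≈ 8.5642e+05, ∠ ≈ 164.88°
|H| = 400000 / 8.5642e+05 ≈ 0.46706
Gain = 20 log₁₀(0.46706) ≈ -6.61 dB
∠H = 0.00° − 164.88° = -164.88°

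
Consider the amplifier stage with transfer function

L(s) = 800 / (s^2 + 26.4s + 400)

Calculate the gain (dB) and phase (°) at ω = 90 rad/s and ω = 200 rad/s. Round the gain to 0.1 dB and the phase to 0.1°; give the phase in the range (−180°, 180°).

ω = 90: -20.1 dB, -162.9°; ω = 200: -34.0 dB, -172.4°

At s = jω = j90:
quadratic: (j90)² + 26.4·j90 + 400 = -7700 + j2376 → |·| ≈ 8058.2, ∠ ≈ 162.85°
|L| = 800 / 8058.2 ≈ 0.099278
Gain = 20 log₁₀(0.099278) ≈ -20.06 dB
∠L = 0.00° − 162.85° = -162.85°

At s = jω = j200:
quadratic: (j200)² + 26.4·j200 + 400 = -39600 + j5280 → |·| ≈ 39950, ∠ ≈ 172.41°
|L| = 800 / 39950 ≈ 0.020025
Gain = 20 log₁₀(0.020025) ≈ -33.97 dB
∠L = 0.00° − 172.41° = -172.41°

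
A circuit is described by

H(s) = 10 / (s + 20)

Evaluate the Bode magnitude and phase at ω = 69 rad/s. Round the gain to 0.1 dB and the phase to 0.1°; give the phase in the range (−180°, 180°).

Substitute s = j69:
Numerator: 10 = 10 + j0
Denominator: (j69) + 20 = 20 + j69
|N| = √(10² + 0²) ≈ 10, ∠N ≈ 0.00°
|D| = √(20² + 69²) ≈ 71.84, ∠D ≈ 73.84°
|H| = 10 / 71.84 ≈ 0.1392
Gain = 20 log₁₀(0.1392) ≈ -17.13 dB
∠H = 0.00° − 73.84° = -73.84°

-17.1 dB, -73.8°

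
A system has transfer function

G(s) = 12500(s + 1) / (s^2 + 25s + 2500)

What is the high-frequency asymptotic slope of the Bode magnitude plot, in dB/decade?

Each pole contributes −20 dB/decade at high frequency; each zero contributes +20 dB/decade.
Net: 1 zero(s) − 2 pole(s) → -20 dB/decade.

-20 dB/decade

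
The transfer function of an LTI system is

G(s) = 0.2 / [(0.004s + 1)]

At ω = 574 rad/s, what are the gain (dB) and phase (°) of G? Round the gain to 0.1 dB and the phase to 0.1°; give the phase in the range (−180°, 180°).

-22.0 dB, -66.5°

At ω = 574 rad/s:
pole (1 + j574·0.004) = 1 + j2.296 → |·| ≈ 2.5043, ∠ ≈ 66.46°
|G| = 0.2 · 1 / (2.5043) ≈ 0.079863
Gain = 20 log₁₀(0.079863) ≈ -21.95 dB
∠G = (0°) − (66.46°) = -66.46°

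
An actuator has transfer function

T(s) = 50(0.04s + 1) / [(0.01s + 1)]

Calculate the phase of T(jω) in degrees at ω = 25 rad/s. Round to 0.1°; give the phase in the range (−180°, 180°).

31.0°

At ω = 25 rad/s:
zero (1 + j25·0.04) = 1 + j1 → |·| ≈ 1.4142, ∠ ≈ 45.00°
pole (1 + j25·0.01) = 1 + j0.25 → |·| ≈ 1.0308, ∠ ≈ 14.04°
∠T = (45.00°) − (14.04°) = 30.96°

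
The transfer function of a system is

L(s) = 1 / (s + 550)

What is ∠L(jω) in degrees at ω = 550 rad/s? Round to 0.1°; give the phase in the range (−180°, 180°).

-45.0°

Substitute s = j550:
Numerator: 1 = 1 + j0
Denominator: (j550) + 550 = 550 + j550
|N| = √(1² + 0²) ≈ 1, ∠N ≈ 0.00°
|D| = √(550² + 550²) ≈ 777.82, ∠D ≈ 45.00°
∠L = 0.00° − 45.00° = -45.00°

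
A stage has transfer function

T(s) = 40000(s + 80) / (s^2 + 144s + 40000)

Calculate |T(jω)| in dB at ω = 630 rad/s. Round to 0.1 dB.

At s = jω = j630:
zero (s+80): 80 + j630 → |·| = √(80²+630²) = √403300 ≈ 635.06, ∠ = arctan(630/80) ≈ 82.76°
quadratic: (j630)² + 144·j630 + 40000 = -356900 + j90720 → |·| ≈ 3.6825e+05, ∠ ≈ 165.74°
|T| = 40000 · 635.06 / 3.6825e+05 ≈ 68.981
Gain = 20 log₁₀(68.981) ≈ 36.77 dB

36.8 dB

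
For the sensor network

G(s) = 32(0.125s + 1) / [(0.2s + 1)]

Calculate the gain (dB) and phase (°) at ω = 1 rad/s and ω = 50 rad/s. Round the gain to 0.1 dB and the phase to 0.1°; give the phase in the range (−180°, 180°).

ω = 1: 30.0 dB, -4.2°; ω = 50: 26.1 dB, -3.4°

At ω = 1 rad/s:
zero (1 + j1·0.125) = 1 + j0.125 → |·| ≈ 1.0078, ∠ ≈ 7.13°
pole (1 + j1·0.2) = 1 + j0.2 → |·| ≈ 1.0198, ∠ ≈ 11.31°
|G| = 32 · 1.0078 / (1.0198) ≈ 31.623
Gain = 20 log₁₀(31.623) ≈ 30.00 dB
∠G = (7.13°) − (11.31°) = -4.18°

At ω = 50 rad/s:
zero (1 + j50·0.125) = 1 + j6.25 → |·| ≈ 6.3295, ∠ ≈ 80.91°
pole (1 + j50·0.2) = 1 + j10 → |·| ≈ 10.05, ∠ ≈ 84.29°
|G| = 32 · 6.3295 / (10.05) ≈ 20.154
Gain = 20 log₁₀(20.154) ≈ 26.09 dB
∠G = (80.91°) − (84.29°) = -3.38°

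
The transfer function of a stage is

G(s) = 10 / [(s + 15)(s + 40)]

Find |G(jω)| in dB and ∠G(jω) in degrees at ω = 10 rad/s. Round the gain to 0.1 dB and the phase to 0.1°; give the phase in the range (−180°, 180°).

-37.4 dB, -47.7°

At s = jω = j10:
pole (s+15): 15 + j10 → |·| = √(15²+10²) = √325 ≈ 18.028, ∠ = arctan(10/15) ≈ 33.69°
pole (s+40): 40 + j10 → |·| = √(40²+10²) = √1700 ≈ 41.231, ∠ = arctan(10/40) ≈ 14.04°
|G| = 10 / 743.31 ≈ 0.013453
Gain = 20 log₁₀(0.013453) ≈ -37.42 dB
∠G = 0.00° − 47.73° = -47.73°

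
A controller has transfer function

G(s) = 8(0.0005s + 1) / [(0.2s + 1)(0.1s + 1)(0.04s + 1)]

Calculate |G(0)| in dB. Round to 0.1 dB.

G(0) = 8 · 1 / 1 = 8
20 log₁₀(8) ≈ 18.06 dB

18.1 dB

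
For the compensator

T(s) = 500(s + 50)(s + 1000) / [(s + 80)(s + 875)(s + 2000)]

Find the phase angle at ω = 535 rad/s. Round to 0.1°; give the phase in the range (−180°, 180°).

At s = jω = j535:
zero (s+50): 50 + j535 → |·| = √(50²+535²) = √288725 ≈ 537.33, ∠ = arctan(535/50) ≈ 84.66°
zero (s+1000): 1000 + j535 → |·| = √(1000²+535²) = √1286225 ≈ 1134.1, ∠ = arctan(535/1000) ≈ 28.15°
pole (s+80): 80 + j535 → |·| = √(80²+535²) = √292625 ≈ 540.95, ∠ = arctan(535/80) ≈ 81.50°
pole (s+875): 875 + j535 → |·| = √(875²+535²) = √1051850 ≈ 1025.6, ∠ = arctan(535/875) ≈ 31.44°
pole (s+2000): 2000 + j535 → |·| = √(2000²+535²) = √4286225 ≈ 2070.3, ∠ = arctan(535/2000) ≈ 14.98°
∠T = 112.81° − 127.92° = -15.11°

-15.1°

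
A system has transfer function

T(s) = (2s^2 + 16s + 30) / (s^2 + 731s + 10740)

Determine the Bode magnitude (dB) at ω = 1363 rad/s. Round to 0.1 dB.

Substitute s = j1363:
Numerator: 2(j1363)^2 + 16(j1363) + 30 = -3715508 + j21808
Denominator: (j1363)^2 + 731(j1363) + 10740 = -1847029 + j996353
|N| = √(3715508² + 21808²) ≈ 3.7156e+06, ∠N ≈ 179.66°
|D| = √(1847029² + 996353²) ≈ 2.0986e+06, ∠D ≈ 151.66°
|T| = 3.7156e+06 / 2.0986e+06 ≈ 1.7705
Gain = 20 log₁₀(1.7705) ≈ 4.96 dB

5.0 dB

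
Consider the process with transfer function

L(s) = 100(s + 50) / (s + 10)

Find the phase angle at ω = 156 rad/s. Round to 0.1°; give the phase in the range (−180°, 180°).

-14.1°

At s = jω = j156:
zero (s+50): 50 + j156 → |·| = √(50²+156²) = √26836 ≈ 163.82, ∠ = arctan(156/50) ≈ 72.23°
pole (s+10): 10 + j156 → |·| = √(10²+156²) = √24436 ≈ 156.32, ∠ = arctan(156/10) ≈ 86.33°
∠L = 72.23° − 86.33° = -14.10°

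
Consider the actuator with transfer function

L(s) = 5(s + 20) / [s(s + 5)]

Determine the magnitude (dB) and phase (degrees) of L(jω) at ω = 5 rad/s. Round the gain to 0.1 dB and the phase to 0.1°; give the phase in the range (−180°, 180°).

At s = jω = j5:
zero (s+20): 20 + j5 → |·| = √(20²+5²) = √425 ≈ 20.616, ∠ = arctan(5/20) ≈ 14.04°
pole (s+5): 5 + j5 → |·| = √(5²+5²) = √50 ≈ 7.0711, ∠ = arctan(5/5) ≈ 45.00°
pole at origin: |s| = 5, ∠ = 90.00° (in denominator)
|L| = 5 · 20.616 / 35.355 ≈ 2.9156
Gain = 20 log₁₀(2.9156) ≈ 9.29 dB
∠L = 14.04° − 135.00° = -120.96°

9.3 dB, -121.0°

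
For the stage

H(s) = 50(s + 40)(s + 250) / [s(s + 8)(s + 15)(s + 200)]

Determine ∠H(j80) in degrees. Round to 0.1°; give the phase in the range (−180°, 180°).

At s = jω = j80:
zero (s+40): 40 + j80 → |·| = √(40²+80²) = √8000 ≈ 89.443, ∠ = arctan(80/40) ≈ 63.43°
zero (s+250): 250 + j80 → |·| = √(250²+80²) = √68900 ≈ 262.49, ∠ = arctan(80/250) ≈ 17.74°
pole (s+8): 8 + j80 → |·| = √(8²+80²) = √6464 ≈ 80.399, ∠ = arctan(80/8) ≈ 84.29°
pole (s+15): 15 + j80 → |·| = √(15²+80²) = √6625 ≈ 81.394, ∠ = arctan(80/15) ≈ 79.38°
pole (s+200): 200 + j80 → |·| = √(200²+80²) = √46400 ≈ 215.41, ∠ = arctan(80/200) ≈ 21.80°
pole at origin: |s| = 80, ∠ = 90.00° (in denominator)
∠H = 81.17° − 275.47° = -194.30° ≡ 165.70° (principal value)

165.7°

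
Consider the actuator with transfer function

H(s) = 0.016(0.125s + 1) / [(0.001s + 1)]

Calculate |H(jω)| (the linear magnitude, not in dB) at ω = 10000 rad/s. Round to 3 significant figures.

1.99

At ω = 10000 rad/s:
zero (1 + j10000·0.125) = 1 + j1250 → |·| ≈ 1250, ∠ ≈ 89.95°
pole (1 + j10000·0.001) = 1 + j10 → |·| ≈ 10.05, ∠ ≈ 84.29°
|H| = 0.016 · 1250 / (10.05) ≈ 1.99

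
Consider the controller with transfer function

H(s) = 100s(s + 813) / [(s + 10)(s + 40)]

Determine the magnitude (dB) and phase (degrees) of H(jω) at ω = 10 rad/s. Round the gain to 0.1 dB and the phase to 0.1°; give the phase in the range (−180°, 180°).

At s = jω = j10:
zero (s+813): 813 + j10 → |·| = √(813²+10²) = √661069 ≈ 813.06, ∠ = arctan(10/813) ≈ 0.70°
zero at origin: s = j10 → |·| = 10, ∠ = 90.00°
pole (s+10): 10 + j10 → |·| = √(10²+10²) = √200 ≈ 14.142, ∠ = arctan(10/10) ≈ 45.00°
pole (s+40): 40 + j10 → |·| = √(40²+10²) = √1700 ≈ 41.231, ∠ = arctan(10/40) ≈ 14.04°
|H| = 100 · 8130.6 / 583.09 ≈ 1394.4
Gain = 20 log₁₀(1394.4) ≈ 62.89 dB
∠H = 90.70° − 59.04° = 31.66°

62.9 dB, 31.7°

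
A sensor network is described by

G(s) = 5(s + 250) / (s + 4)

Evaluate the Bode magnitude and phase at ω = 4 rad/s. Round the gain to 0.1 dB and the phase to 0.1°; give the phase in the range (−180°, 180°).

At s = jω = j4:
zero (s+250): 250 + j4 → |·| = √(250²+4²) = √62516 ≈ 250.03, ∠ = arctan(4/250) ≈ 0.92°
pole (s+4): 4 + j4 → |·| = √(4²+4²) = √32 ≈ 5.6569, ∠ = arctan(4/4) ≈ 45.00°
|G| = 5 · 250.03 / 5.6569 ≈ 221
Gain = 20 log₁₀(221) ≈ 46.89 dB
∠G = 0.92° − 45.00° = -44.08°

46.9 dB, -44.1°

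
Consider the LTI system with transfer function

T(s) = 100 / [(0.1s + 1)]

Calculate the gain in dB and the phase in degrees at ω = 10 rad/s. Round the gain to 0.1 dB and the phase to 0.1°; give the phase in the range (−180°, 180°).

At ω = 10 rad/s:
pole (1 + j10·0.1) = 1 + j1 → |·| ≈ 1.4142, ∠ ≈ 45.00°
|T| = 100 · 1 / (1.4142) ≈ 70.711
Gain = 20 log₁₀(70.711) ≈ 36.99 dB
∠T = (0°) − (45.00°) = -45.00°

37.0 dB, -45.0°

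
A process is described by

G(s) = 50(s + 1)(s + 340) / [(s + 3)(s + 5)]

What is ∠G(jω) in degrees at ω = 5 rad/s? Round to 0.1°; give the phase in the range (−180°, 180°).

-24.5°

At s = jω = j5:
zero (s+1): 1 + j5 → |·| = √(1²+5²) = √26 ≈ 5.099, ∠ = arctan(5/1) ≈ 78.69°
zero (s+340): 340 + j5 → |·| = √(340²+5²) = √115625 ≈ 340.04, ∠ = arctan(5/340) ≈ 0.84°
pole (s+3): 3 + j5 → |·| = √(3²+5²) = √34 ≈ 5.831, ∠ = arctan(5/3) ≈ 59.04°
pole (s+5): 5 + j5 → |·| = √(5²+5²) = √50 ≈ 7.0711, ∠ = arctan(5/5) ≈ 45.00°
∠G = 79.53° − 104.04° = -24.51°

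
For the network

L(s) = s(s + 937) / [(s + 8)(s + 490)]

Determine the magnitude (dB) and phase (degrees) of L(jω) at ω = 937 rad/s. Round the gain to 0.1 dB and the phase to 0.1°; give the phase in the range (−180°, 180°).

At s = jω = j937:
zero (s+937): 937 + j937 → |·| = √(937²+937²) = √1755938 ≈ 1325.1, ∠ = arctan(937/937) ≈ 45.00°
zero at origin: s = j937 → |·| = 937, ∠ = 90.00°
pole (s+8): 8 + j937 → |·| = √(8²+937²) = √878033 ≈ 937.03, ∠ = arctan(937/8) ≈ 89.51°
pole (s+490): 490 + j937 → |·| = √(490²+937²) = √1118069 ≈ 1057.4, ∠ = arctan(937/490) ≈ 62.39°
|L| = 1 · 1.2416e+06 / 9.9082e+05 ≈ 1.2531
Gain = 20 log₁₀(1.2531) ≈ 1.96 dB
∠L = 135.00° − 151.90° = -16.90°

2.0 dB, -16.9°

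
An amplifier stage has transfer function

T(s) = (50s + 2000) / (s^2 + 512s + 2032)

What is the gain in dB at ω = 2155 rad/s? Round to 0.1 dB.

Substitute s = j2155:
Numerator: 50(j2155) + 2000 = 2000 + j107750
Denominator: (j2155)^2 + 512(j2155) + 2032 = -4641993 + j1103360
|N| = √(2000² + 107750²) ≈ 1.0777e+05, ∠N ≈ 88.94°
|D| = √(4641993² + 1103360²) ≈ 4.7713e+06, ∠D ≈ 166.63°
|T| = 1.0777e+05 / 4.7713e+06 ≈ 0.022587
Gain = 20 log₁₀(0.022587) ≈ -32.92 dB

-32.9 dB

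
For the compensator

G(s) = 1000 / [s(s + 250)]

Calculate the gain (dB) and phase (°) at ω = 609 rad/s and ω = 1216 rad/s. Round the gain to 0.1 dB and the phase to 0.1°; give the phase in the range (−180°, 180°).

ω = 609: -52.1 dB, -157.7°; ω = 1216: -63.6 dB, -168.4°

At s = jω = j609:
pole (s+250): 250 + j609 → |·| = √(250²+609²) = √433381 ≈ 658.32, ∠ = arctan(609/250) ≈ 67.68°
pole at origin: |s| = 609, ∠ = 90.00° (in denominator)
|G| = 1000 / 4.0092e+05 ≈ 0.0024943
Gain = 20 log₁₀(0.0024943) ≈ -52.06 dB
∠G = 0.00° − 157.68° = -157.68°

At s = jω = j1216:
pole (s+250): 250 + j1216 → |·| = √(250²+1216²) = √1541156 ≈ 1241.4, ∠ = arctan(1216/250) ≈ 78.38°
pole at origin: |s| = 1216, ∠ = 90.00° (in denominator)
|G| = 1000 / 1.5095e+06 ≈ 0.00066247
Gain = 20 log₁₀(0.00066247) ≈ -63.58 dB
∠G = 0.00° − 168.38° = -168.38°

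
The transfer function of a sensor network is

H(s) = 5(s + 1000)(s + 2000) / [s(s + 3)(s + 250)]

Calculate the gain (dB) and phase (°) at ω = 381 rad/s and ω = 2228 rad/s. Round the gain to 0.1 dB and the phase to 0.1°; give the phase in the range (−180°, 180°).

At s = jω = j381:
zero (s+1000): 1000 + j381 → |·| = √(1000²+381²) = √1145161 ≈ 1070.1, ∠ = arctan(381/1000) ≈ 20.86°
zero (s+2000): 2000 + j381 → |·| = √(2000²+381²) = √4145161 ≈ 2036, ∠ = arctan(381/2000) ≈ 10.79°
pole (s+3): 3 + j381 → |·| = √(3²+381²) = √145170 ≈ 381.01, ∠ = arctan(381/3) ≈ 89.55°
pole (s+250): 250 + j381 → |·| = √(250²+381²) = √207661 ≈ 455.7, ∠ = arctan(381/250) ≈ 56.73°
pole at origin: |s| = 381, ∠ = 90.00° (in denominator)
|H| = 5 · 2.1787e+06 / 6.6152e+07 ≈ 0.16467
Gain = 20 log₁₀(0.16467) ≈ -15.67 dB
∠H = 31.65° − 236.28° = -204.63° ≡ 155.37° (principal value)

At s = jω = j2228:
zero (s+1000): 1000 + j2228 → |·| = √(1000²+2228²) = √5963984 ≈ 2442.1, ∠ = arctan(2228/1000) ≈ 65.83°
zero (s+2000): 2000 + j2228 → |·| = √(2000²+2228²) = √8963984 ≈ 2994, ∠ = arctan(2228/2000) ≈ 48.09°
pole (s+3): 3 + j2228 → |·| = √(3²+2228²) = √4963993 ≈ 2228, ∠ = arctan(2228/3) ≈ 89.92°
pole (s+250): 250 + j2228 → |·| = √(250²+2228²) = √5026484 ≈ 2242, ∠ = arctan(2228/250) ≈ 83.60°
pole at origin: |s| = 2228, ∠ = 90.00° (in denominator)
|H| = 5 · 7.3116e+06 / 1.1129e+10 ≈ 0.0032849
Gain = 20 log₁₀(0.0032849) ≈ -49.67 dB
∠H = 113.92° − 263.52° = -149.60°

ω = 381: -15.7 dB, 155.4°; ω = 2228: -49.7 dB, -149.6°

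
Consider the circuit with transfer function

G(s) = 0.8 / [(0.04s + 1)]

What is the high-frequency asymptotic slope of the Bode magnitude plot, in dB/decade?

-20 dB/decade

Each pole contributes −20 dB/decade at high frequency; each zero contributes +20 dB/decade.
Net: 0 zero(s) − 1 pole(s) → -20 dB/decade.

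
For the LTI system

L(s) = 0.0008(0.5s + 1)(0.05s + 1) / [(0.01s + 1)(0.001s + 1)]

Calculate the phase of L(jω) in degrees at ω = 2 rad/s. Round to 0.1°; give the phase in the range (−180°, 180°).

49.5°

At ω = 2 rad/s:
zero (1 + j2·0.5) = 1 + j1 → |·| ≈ 1.4142, ∠ ≈ 45.00°
zero (1 + j2·0.05) = 1 + j0.1 → |·| ≈ 1.005, ∠ ≈ 5.71°
pole (1 + j2·0.01) = 1 + j0.02 → |·| ≈ 1.0002, ∠ ≈ 1.15°
pole (1 + j2·0.001) = 1 + j0.002 → |·| ≈ 1, ∠ ≈ 0.11°
∠L = (45.00° + 5.71°) − (1.15° + 0.11°) = 49.45°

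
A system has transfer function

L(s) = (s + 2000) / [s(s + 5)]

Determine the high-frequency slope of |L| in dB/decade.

-20 dB/decade

Each pole contributes −20 dB/decade at high frequency; each zero contributes +20 dB/decade.
Net: 1 zero(s) − 2 pole(s) → -20 dB/decade.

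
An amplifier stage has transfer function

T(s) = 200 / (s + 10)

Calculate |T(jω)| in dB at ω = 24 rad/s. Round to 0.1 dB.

Substitute s = j24:
Numerator: 200 = 200 + j0
Denominator: (j24) + 10 = 10 + j24
|N| = √(200² + 0²) ≈ 200, ∠N ≈ 0.00°
|D| = √(10² + 24²) ≈ 26, ∠D ≈ 67.38°
|T| = 200 / 26 ≈ 7.6923
Gain = 20 log₁₀(7.6923) ≈ 17.72 dB

17.7 dB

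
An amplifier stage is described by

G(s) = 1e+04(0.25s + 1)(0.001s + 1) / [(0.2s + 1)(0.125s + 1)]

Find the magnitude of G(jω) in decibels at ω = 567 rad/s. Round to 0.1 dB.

46.1 dB

At ω = 567 rad/s:
zero (1 + j567·0.25) = 1 + j141.75 → |·| ≈ 141.75, ∠ ≈ 89.60°
zero (1 + j567·0.001) = 1 + j0.567 → |·| ≈ 1.1496, ∠ ≈ 29.55°
pole (1 + j567·0.2) = 1 + j113.4 → |·| ≈ 113.4, ∠ ≈ 89.49°
pole (1 + j567·0.125) = 1 + j70.875 → |·| ≈ 70.882, ∠ ≈ 89.19°
|G| = 1e+04 · 141.75 · 1.1496 / (113.4 · 70.882) ≈ 202.73
Gain = 20 log₁₀(202.73) ≈ 46.14 dB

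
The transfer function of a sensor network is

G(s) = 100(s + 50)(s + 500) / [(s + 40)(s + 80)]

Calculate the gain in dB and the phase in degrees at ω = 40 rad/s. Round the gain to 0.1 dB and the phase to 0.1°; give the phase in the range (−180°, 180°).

At s = jω = j40:
zero (s+50): 50 + j40 → |·| = √(50²+40²) = √4100 ≈ 64.031, ∠ = arctan(40/50) ≈ 38.66°
zero (s+500): 500 + j40 → |·| = √(500²+40²) = √251600 ≈ 501.6, ∠ = arctan(40/500) ≈ 4.57°
pole (s+40): 40 + j40 → |·| = √(40²+40²) = √3200 ≈ 56.569, ∠ = arctan(40/40) ≈ 45.00°
pole (s+80): 80 + j40 → |·| = √(80²+40²) = √8000 ≈ 89.443, ∠ = arctan(40/80) ≈ 26.57°
|G| = 100 · 32118 / 5059.7 ≈ 634.78
Gain = 20 log₁₀(634.78) ≈ 56.05 dB
∠G = 43.23° − 71.57° = -28.34°

56.1 dB, -28.3°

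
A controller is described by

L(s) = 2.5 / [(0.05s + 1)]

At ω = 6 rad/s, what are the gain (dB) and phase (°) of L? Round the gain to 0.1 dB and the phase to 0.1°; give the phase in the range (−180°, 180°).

7.6 dB, -16.7°

At ω = 6 rad/s:
pole (1 + j6·0.05) = 1 + j0.3 → |·| ≈ 1.044, ∠ ≈ 16.70°
|L| = 2.5 · 1 / (1.044) ≈ 2.3946
Gain = 20 log₁₀(2.3946) ≈ 7.58 dB
∠L = (0°) − (16.70°) = -16.70°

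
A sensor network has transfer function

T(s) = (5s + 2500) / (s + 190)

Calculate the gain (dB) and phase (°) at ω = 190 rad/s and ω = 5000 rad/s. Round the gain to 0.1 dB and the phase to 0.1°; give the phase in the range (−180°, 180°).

ω = 190: 20.0 dB, -24.2°; ω = 5000: 14.0 dB, -3.5°

Substitute s = j190:
Numerator: 5(j190) + 2500 = 2500 + j950
Denominator: (j190) + 190 = 190 + j190
|N| = √(2500² + 950²) ≈ 2674.4, ∠N ≈ 20.81°
|D| = √(190² + 190²) ≈ 268.7, ∠D ≈ 45.00°
|T| = 2674.4 / 268.7 ≈ 9.9531
Gain = 20 log₁₀(9.9531) ≈ 19.96 dB
∠T = 20.81° − 45.00° = -24.19°

Substitute s = j5000:
Numerator: 5(j5000) + 2500 = 2500 + j25000
Denominator: (j5000) + 190 = 190 + j5000
|N| = √(2500² + 25000²) ≈ 25125, ∠N ≈ 84.29°
|D| = √(190² + 5000²) ≈ 5003.6, ∠D ≈ 87.82°
|T| = 25125 / 5003.6 ≈ 5.0214
Gain = 20 log₁₀(5.0214) ≈ 14.02 dB
∠T = 84.29° − 87.82° = -3.53°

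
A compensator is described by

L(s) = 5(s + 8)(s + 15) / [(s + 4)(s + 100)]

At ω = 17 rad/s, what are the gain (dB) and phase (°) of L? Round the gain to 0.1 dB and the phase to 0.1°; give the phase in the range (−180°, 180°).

At s = jω = j17:
zero (s+8): 8 + j17 → |·| = √(8²+17²) = √353 ≈ 18.788, ∠ = arctan(17/8) ≈ 64.80°
zero (s+15): 15 + j17 → |·| = √(15²+17²) = √514 ≈ 22.672, ∠ = arctan(17/15) ≈ 48.58°
pole (s+4): 4 + j17 → |·| = √(4²+17²) = √305 ≈ 17.464, ∠ = arctan(17/4) ≈ 76.76°
pole (s+100): 100 + j17 → |·| = √(100²+17²) = √10289 ≈ 101.43, ∠ = arctan(17/100) ≈ 9.65°
|L| = 5 · 425.96 / 1771.4 ≈ 1.2023
Gain = 20 log₁₀(1.2023) ≈ 1.60 dB
∠L = 113.38° − 86.41° = 26.97°

1.6 dB, 27.0°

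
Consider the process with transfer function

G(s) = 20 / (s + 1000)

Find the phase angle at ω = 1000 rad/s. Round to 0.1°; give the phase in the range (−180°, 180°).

-45.0°

At s = jω = j1000:
pole (s+1000): 1000 + j1000 → |·| = √(1000²+1000²) = √2000000 ≈ 1414.2, ∠ = arctan(1000/1000) ≈ 45.00°
∠G = 0.00° − 45.00° = -45.00°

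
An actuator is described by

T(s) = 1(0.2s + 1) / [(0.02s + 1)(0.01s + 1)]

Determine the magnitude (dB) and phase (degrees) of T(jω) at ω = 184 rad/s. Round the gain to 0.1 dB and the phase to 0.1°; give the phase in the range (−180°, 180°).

13.3 dB, -47.8°

At ω = 184 rad/s:
zero (1 + j184·0.2) = 1 + j36.8 → |·| ≈ 36.814, ∠ ≈ 88.44°
pole (1 + j184·0.02) = 1 + j3.68 → |·| ≈ 3.8134, ∠ ≈ 74.80°
pole (1 + j184·0.01) = 1 + j1.84 → |·| ≈ 2.0942, ∠ ≈ 61.48°
|T| = 1 · 36.814 / (3.8134 · 2.0942) ≈ 4.6098
Gain = 20 log₁₀(4.6098) ≈ 13.27 dB
∠T = (88.44°) − (74.80° + 61.48°) = -47.84°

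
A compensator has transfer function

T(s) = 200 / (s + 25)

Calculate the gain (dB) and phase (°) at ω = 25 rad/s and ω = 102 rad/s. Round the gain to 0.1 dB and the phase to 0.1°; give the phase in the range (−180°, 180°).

ω = 25: 15.1 dB, -45.0°; ω = 102: 5.6 dB, -76.2°

At s = jω = j25:
pole (s+25): 25 + j25 → |·| = √(25²+25²) = √1250 ≈ 35.355, ∠ = arctan(25/25) ≈ 45.00°
|T| = 200 / 35.355 ≈ 5.6569
Gain = 20 log₁₀(5.6569) ≈ 15.05 dB
∠T = 0.00° − 45.00° = -45.00°

At s = jω = j102:
pole (s+25): 25 + j102 → |·| = √(25²+102²) = √11029 ≈ 105.02, ∠ = arctan(102/25) ≈ 76.23°
|T| = 200 / 105.02 ≈ 1.9044
Gain = 20 log₁₀(1.9044) ≈ 5.60 dB
∠T = 0.00° − 76.23° = -76.23°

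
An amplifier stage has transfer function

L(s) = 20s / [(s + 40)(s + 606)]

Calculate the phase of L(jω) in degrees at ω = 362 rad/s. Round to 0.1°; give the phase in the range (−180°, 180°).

At s = jω = j362:
zero at origin: s = j362 → |·| = 362, ∠ = 90.00°
pole (s+40): 40 + j362 → |·| = √(40²+362²) = √132644 ≈ 364.2, ∠ = arctan(362/40) ≈ 83.69°
pole (s+606): 606 + j362 → |·| = √(606²+362²) = √498280 ≈ 705.89, ∠ = arctan(362/606) ≈ 30.85°
∠L = 90.00° − 114.54° = -24.54°

-24.5°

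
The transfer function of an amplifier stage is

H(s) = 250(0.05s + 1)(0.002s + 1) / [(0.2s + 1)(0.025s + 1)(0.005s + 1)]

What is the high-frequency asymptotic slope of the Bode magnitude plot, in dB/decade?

-20 dB/decade

Each pole contributes −20 dB/decade at high frequency; each zero contributes +20 dB/decade.
Net: 2 zero(s) − 3 pole(s) → -20 dB/decade.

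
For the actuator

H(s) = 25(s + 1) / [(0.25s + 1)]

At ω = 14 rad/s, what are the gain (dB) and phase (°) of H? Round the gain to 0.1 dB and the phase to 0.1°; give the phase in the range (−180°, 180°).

At ω = 14 rad/s:
zero (1 + j14·1) = 1 + j14 → |·| ≈ 14.036, ∠ ≈ 85.91°
pole (1 + j14·0.25) = 1 + j3.5 → |·| ≈ 3.6401, ∠ ≈ 74.05°
|H| = 25 · 14.036 / (3.6401) ≈ 96.398
Gain = 20 log₁₀(96.398) ≈ 39.68 dB
∠H = (85.91°) − (74.05°) = 11.86°

39.7 dB, 11.9°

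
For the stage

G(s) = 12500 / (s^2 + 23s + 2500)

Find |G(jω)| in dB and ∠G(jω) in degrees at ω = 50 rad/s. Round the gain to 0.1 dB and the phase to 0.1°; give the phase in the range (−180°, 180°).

At s = jω = j50:
quadratic: (j50)² + 23·j50 + 2500 = 0 + j1150 → |·| ≈ 1150, ∠ ≈ 90.00°
|G| = 12500 / 1150 ≈ 10.87
Gain = 20 log₁₀(10.87) ≈ 20.72 dB
∠G = 0.00° − 90.00° = -90.00°

20.7 dB, -90.0°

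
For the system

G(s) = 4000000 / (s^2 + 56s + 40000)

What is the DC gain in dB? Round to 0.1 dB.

40.0 dB

G(0) = 4000000 / 40000 = 100
20 log₁₀(100) ≈ 40.00 dB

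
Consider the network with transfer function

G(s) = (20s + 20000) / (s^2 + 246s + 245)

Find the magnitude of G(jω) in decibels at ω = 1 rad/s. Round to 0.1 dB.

35.2 dB

Substitute s = j1:
Numerator: 20(j1) + 20000 = 20000 + j20
Denominator: (j1)^2 + 246(j1) + 245 = 244 + j246
|N| = √(20000² + 20²) ≈ 20000, ∠N ≈ 0.06°
|D| = √(244² + 246²) ≈ 346.49, ∠D ≈ 45.23°
|G| = 20000 / 346.49 ≈ 57.722
Gain = 20 log₁₀(57.722) ≈ 35.23 dB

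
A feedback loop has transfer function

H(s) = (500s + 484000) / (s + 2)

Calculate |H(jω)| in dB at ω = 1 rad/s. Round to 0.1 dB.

Substitute s = j1:
Numerator: 500(j1) + 484000 = 484000 + j500
Denominator: (j1) + 2 = 2 + j1
|N| = √(484000² + 500²) ≈ 4.84e+05, ∠N ≈ 0.06°
|D| = √(2² + 1²) ≈ 2.2361, ∠D ≈ 26.57°
|H| = 4.84e+05 / 2.2361 ≈ 2.1645e+05
Gain = 20 log₁₀(2.1645e+05) ≈ 106.71 dB

106.7 dB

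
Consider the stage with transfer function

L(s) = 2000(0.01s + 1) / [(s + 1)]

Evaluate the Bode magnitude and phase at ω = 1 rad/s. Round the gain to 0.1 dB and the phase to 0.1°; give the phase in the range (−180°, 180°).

63.0 dB, -44.4°

At ω = 1 rad/s:
zero (1 + j1·0.01) = 1 + j0.01 → |·| ≈ 1, ∠ ≈ 0.57°
pole (1 + j1·1) = 1 + j1 → |·| ≈ 1.4142, ∠ ≈ 45.00°
|L| = 2000 · 1 / (1.4142) ≈ 1414.2
Gain = 20 log₁₀(1414.2) ≈ 63.01 dB
∠L = (0.57°) − (45.00°) = -44.43°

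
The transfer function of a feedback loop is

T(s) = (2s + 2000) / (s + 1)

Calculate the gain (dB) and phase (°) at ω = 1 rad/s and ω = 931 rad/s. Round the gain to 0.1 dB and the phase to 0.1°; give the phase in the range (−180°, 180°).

Substitute s = j1:
Numerator: 2(j1) + 2000 = 2000 + j2
Denominator: (j1) + 1 = 1 + j1
|N| = √(2000² + 2²) ≈ 2000, ∠N ≈ 0.06°
|D| = √(1² + 1²) ≈ 1.4142, ∠D ≈ 45.00°
|T| = 2000 / 1.4142 ≈ 1414.2
Gain = 20 log₁₀(1414.2) ≈ 63.01 dB
∠T = 0.06° − 45.00° = -44.94°

Substitute s = j931:
Numerator: 2(j931) + 2000 = 2000 + j1862
Denominator: (j931) + 1 = 1 + j931
|N| = √(2000² + 1862²) ≈ 2732.6, ∠N ≈ 42.95°
|D| = √(1² + 931²) ≈ 931, ∠D ≈ 89.94°
|T| = 2732.6 / 931 ≈ 2.9351
Gain = 20 log₁₀(2.9351) ≈ 9.35 dB
∠T = 42.95° − 89.94° = -46.99°

ω = 1: 63.0 dB, -44.9°; ω = 931: 9.4 dB, -47.0°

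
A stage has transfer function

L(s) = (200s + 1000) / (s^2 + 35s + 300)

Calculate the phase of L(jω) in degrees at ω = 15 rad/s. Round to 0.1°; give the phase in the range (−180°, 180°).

Substitute s = j15:
Numerator: 200(j15) + 1000 = 1000 + j3000
Denominator: (j15)^2 + 35(j15) + 300 = 75 + j525
|N| = √(1000² + 3000²) ≈ 3162.3, ∠N ≈ 71.57°
|D| = √(75² + 525²) ≈ 530.33, ∠D ≈ 81.87°
∠L = 71.57° − 81.87° = -10.30°

-10.3°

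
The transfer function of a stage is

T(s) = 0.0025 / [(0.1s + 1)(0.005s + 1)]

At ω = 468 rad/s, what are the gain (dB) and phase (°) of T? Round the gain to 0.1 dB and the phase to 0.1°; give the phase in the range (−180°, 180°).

-93.6 dB, -155.6°

At ω = 468 rad/s:
pole (1 + j468·0.1) = 1 + j46.8 → |·| ≈ 46.811, ∠ ≈ 88.78°
pole (1 + j468·0.005) = 1 + j2.34 → |·| ≈ 2.5447, ∠ ≈ 66.86°
|T| = 0.0025 · 1 / (46.811 · 2.5447) ≈ 2.0987e-05
Gain = 20 log₁₀(2.0987e-05) ≈ -93.56 dB
∠T = (0°) − (88.78° + 66.86°) = -155.64°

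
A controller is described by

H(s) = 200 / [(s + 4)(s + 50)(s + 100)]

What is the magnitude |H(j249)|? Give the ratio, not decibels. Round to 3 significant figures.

At s = jω = j249:
pole (s+4): 4 + j249 → |·| = √(4²+249²) = √62017 ≈ 249.03, ∠ = arctan(249/4) ≈ 89.08°
pole (s+50): 50 + j249 → |·| = √(50²+249²) = √64501 ≈ 253.97, ∠ = arctan(249/50) ≈ 78.65°
pole (s+100): 100 + j249 → |·| = √(100²+249²) = √72001 ≈ 268.33, ∠ = arctan(249/100) ≈ 68.12°
|H| = 200 / 1.6971e+07 ≈ 1.1785e-05

1.18e-05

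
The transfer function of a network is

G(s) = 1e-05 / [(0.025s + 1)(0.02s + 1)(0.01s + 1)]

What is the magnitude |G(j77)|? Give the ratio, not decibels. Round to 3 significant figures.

1.99e-06

At ω = 77 rad/s:
pole (1 + j77·0.025) = 1 + j1.925 → |·| ≈ 2.1692, ∠ ≈ 62.55°
pole (1 + j77·0.02) = 1 + j1.54 → |·| ≈ 1.8362, ∠ ≈ 57.00°
pole (1 + j77·0.01) = 1 + j0.77 → |·| ≈ 1.2621, ∠ ≈ 37.60°
|G| = 1e-05 · 1 / (2.1692 · 1.8362 · 1.2621) ≈ 1.9892e-06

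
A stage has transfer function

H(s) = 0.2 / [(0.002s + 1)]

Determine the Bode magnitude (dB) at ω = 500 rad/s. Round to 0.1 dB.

At ω = 500 rad/s:
pole (1 + j500·0.002) = 1 + j1 → |·| ≈ 1.4142, ∠ ≈ 45.00°
|H| = 0.2 · 1 / (1.4142) ≈ 0.14142
Gain = 20 log₁₀(0.14142) ≈ -16.99 dB

-17.0 dB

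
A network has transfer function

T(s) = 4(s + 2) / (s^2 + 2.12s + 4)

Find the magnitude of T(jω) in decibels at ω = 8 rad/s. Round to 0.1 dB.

-5.5 dB

At s = jω = j8:
zero (s+2): 2 + j8 → |·| = √(2²+8²) = √68 ≈ 8.2462, ∠ = arctan(8/2) ≈ 75.96°
quadratic: (j8)² + 2.12·j8 + 4 = -60 + j16.96 → |·| ≈ 62.351, ∠ ≈ 164.22°
|T| = 4 · 8.2462 / 62.351 ≈ 0.52902
Gain = 20 log₁₀(0.52902) ≈ -5.53 dB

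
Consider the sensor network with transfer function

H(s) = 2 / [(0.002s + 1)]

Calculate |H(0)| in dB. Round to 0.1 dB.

6.0 dB

H(0) = 2 · 1 / 1 = 2
20 log₁₀(2) ≈ 6.02 dB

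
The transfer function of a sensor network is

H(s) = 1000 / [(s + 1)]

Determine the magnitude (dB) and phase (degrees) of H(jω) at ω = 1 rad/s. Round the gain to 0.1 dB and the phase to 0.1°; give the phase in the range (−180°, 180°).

At ω = 1 rad/s:
pole (1 + j1·1) = 1 + j1 → |·| ≈ 1.4142, ∠ ≈ 45.00°
|H| = 1000 · 1 / (1.4142) ≈ 707.11
Gain = 20 log₁₀(707.11) ≈ 56.99 dB
∠H = (0°) − (45.00°) = -45.00°

57.0 dB, -45.0°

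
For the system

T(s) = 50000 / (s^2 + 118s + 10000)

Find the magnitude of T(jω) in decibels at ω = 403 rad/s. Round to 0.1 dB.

At s = jω = j403:
quadratic: (j403)² + 118·j403 + 10000 = -152409 + j47554 → |·| ≈ 1.5966e+05, ∠ ≈ 162.67°
|T| = 50000 / 1.5966e+05 ≈ 0.31317
Gain = 20 log₁₀(0.31317) ≈ -10.08 dB

-10.1 dB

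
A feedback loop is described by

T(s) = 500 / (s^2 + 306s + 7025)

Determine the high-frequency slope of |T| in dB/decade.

-40 dB/decade

Each pole contributes −20 dB/decade at high frequency; each zero contributes +20 dB/decade.
Net: 0 zero(s) − 2 pole(s) → -40 dB/decade.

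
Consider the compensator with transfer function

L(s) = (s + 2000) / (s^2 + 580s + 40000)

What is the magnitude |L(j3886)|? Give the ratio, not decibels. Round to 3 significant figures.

0.000287

Substitute s = j3886:
Numerator: (j3886) + 2000 = 2000 + j3886
Denominator: (j3886)^2 + 580(j3886) + 40000 = -15060996 + j2253880
|N| = √(2000² + 3886²) ≈ 4370.5, ∠N ≈ 62.77°
|D| = √(15060996² + 2253880²) ≈ 1.5229e+07, ∠D ≈ 171.49°
|L| = 4370.5 / 1.5229e+07 ≈ 0.00028699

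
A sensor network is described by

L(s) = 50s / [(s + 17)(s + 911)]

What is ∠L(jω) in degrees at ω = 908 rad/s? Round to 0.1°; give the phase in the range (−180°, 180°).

-43.8°

At s = jω = j908:
zero at origin: s = j908 → |·| = 908, ∠ = 90.00°
pole (s+17): 17 + j908 → |·| = √(17²+908²) = √824753 ≈ 908.16, ∠ = arctan(908/17) ≈ 88.93°
pole (s+911): 911 + j908 → |·| = √(911²+908²) = √1654385 ≈ 1286.2, ∠ = arctan(908/911) ≈ 44.91°
∠L = 90.00° − 133.84° = -43.84°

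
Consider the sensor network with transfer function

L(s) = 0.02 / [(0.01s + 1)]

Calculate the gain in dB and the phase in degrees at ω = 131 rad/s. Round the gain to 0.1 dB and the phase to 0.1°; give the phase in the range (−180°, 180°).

At ω = 131 rad/s:
pole (1 + j131·0.01) = 1 + j1.31 → |·| ≈ 1.6481, ∠ ≈ 52.64°
|L| = 0.02 · 1 / (1.6481) ≈ 0.012135
Gain = 20 log₁₀(0.012135) ≈ -38.32 dB
∠L = (0°) − (52.64°) = -52.64°

-38.3 dB, -52.6°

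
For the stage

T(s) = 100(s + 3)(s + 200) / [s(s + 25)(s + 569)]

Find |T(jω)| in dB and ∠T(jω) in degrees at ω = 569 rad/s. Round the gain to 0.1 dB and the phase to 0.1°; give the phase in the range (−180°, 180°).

-17.6 dB, -62.2°

At s = jω = j569:
zero (s+3): 3 + j569 → |·| = √(3²+569²) = √323770 ≈ 569.01, ∠ = arctan(569/3) ≈ 89.70°
zero (s+200): 200 + j569 → |·| = √(200²+569²) = √363761 ≈ 603.13, ∠ = arctan(569/200) ≈ 70.63°
pole (s+25): 25 + j569 → |·| = √(25²+569²) = √324386 ≈ 569.55, ∠ = arctan(569/25) ≈ 87.48°
pole (s+569): 569 + j569 → |·| = √(569²+569²) = √647522 ≈ 804.69, ∠ = arctan(569/569) ≈ 45.00°
pole at origin: |s| = 569, ∠ = 90.00° (in denominator)
|T| = 100 · 3.4319e+05 / 2.6078e+08 ≈ 0.1316
Gain = 20 log₁₀(0.1316) ≈ -17.61 dB
∠T = 160.33° − 222.48° = -62.15°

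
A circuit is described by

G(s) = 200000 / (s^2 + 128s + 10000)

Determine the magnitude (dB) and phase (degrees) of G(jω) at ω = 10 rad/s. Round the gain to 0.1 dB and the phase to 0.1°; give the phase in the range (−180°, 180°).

At s = jω = j10:
quadratic: (j10)² + 128·j10 + 10000 = 9900 + j1280 → |·| ≈ 9982.4, ∠ ≈ 7.37°
|G| = 200000 / 9982.4 ≈ 20.035
Gain = 20 log₁₀(20.035) ≈ 26.04 dB
∠G = 0.00° − 7.37° = -7.37°

26.0 dB, -7.4°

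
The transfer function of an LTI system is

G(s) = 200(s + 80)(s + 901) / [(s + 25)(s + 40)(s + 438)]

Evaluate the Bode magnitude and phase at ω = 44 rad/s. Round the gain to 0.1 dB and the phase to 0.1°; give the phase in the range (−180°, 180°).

21.9 dB, -82.3°

At s = jω = j44:
zero (s+80): 80 + j44 → |·| = √(80²+44²) = √8336 ≈ 91.302, ∠ = arctan(44/80) ≈ 28.81°
zero (s+901): 901 + j44 → |·| = √(901²+44²) = √813737 ≈ 902.07, ∠ = arctan(44/901) ≈ 2.80°
pole (s+25): 25 + j44 → |·| = √(25²+44²) = √2561 ≈ 50.606, ∠ = arctan(44/25) ≈ 60.40°
pole (s+40): 40 + j44 → |·| = √(40²+44²) = √3536 ≈ 59.464, ∠ = arctan(44/40) ≈ 47.73°
pole (s+438): 438 + j44 → |·| = √(438²+44²) = √193780 ≈ 440.2, ∠ = arctan(44/438) ≈ 5.74°
|G| = 200 · 82361 / 1.3247e+06 ≈ 12.435
Gain = 20 log₁₀(12.435) ≈ 21.89 dB
∠G = 31.61° − 113.87° = -82.26°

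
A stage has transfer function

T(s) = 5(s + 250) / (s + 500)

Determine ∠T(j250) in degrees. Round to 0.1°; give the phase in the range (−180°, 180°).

At s = jω = j250:
zero (s+250): 250 + j250 → |·| = √(250²+250²) = √125000 ≈ 353.55, ∠ = arctan(250/250) ≈ 45.00°
pole (s+500): 500 + j250 → |·| = √(500²+250²) = √312500 ≈ 559.02, ∠ = arctan(250/500) ≈ 26.57°
∠T = 45.00° − 26.57° = 18.43°

18.4°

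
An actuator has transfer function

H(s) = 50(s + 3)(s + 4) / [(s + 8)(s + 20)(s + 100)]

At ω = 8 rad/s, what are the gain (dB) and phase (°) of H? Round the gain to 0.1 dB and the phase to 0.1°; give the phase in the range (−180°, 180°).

-16.1 dB, 61.5°

At s = jω = j8:
zero (s+3): 3 + j8 → |·| = √(3²+8²) = √73 ≈ 8.544, ∠ = arctan(8/3) ≈ 69.44°
zero (s+4): 4 + j8 → |·| = √(4²+8²) = √80 ≈ 8.9443, ∠ = arctan(8/4) ≈ 63.43°
pole (s+8): 8 + j8 → |·| = √(8²+8²) = √128 ≈ 11.314, ∠ = arctan(8/8) ≈ 45.00°
pole (s+20): 20 + j8 → |·| = √(20²+8²) = √464 ≈ 21.541, ∠ = arctan(8/20) ≈ 21.80°
pole (s+100): 100 + j8 → |·| = √(100²+8²) = √10064 ≈ 100.32, ∠ = arctan(8/100) ≈ 4.57°
|H| = 50 · 76.42 / 24449 ≈ 0.15628
Gain = 20 log₁₀(0.15628) ≈ -16.12 dB
∠H = 132.87° − 71.37° = 61.50°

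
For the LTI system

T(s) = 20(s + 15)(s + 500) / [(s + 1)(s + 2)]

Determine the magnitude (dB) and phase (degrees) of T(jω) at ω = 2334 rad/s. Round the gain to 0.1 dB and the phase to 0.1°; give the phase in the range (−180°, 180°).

At s = jω = j2334:
zero (s+15): 15 + j2334 → |·| = √(15²+2334²) = √5447781 ≈ 2334, ∠ = arctan(2334/15) ≈ 89.63°
zero (s+500): 500 + j2334 → |·| = √(500²+2334²) = √5697556 ≈ 2387, ∠ = arctan(2334/500) ≈ 77.91°
pole (s+1): 1 + j2334 → |·| = √(1²+2334²) = √5447557 ≈ 2334, ∠ = arctan(2334/1) ≈ 89.98°
pole (s+2): 2 + j2334 → |·| = √(2²+2334²) = √5447560 ≈ 2334, ∠ = arctan(2334/2) ≈ 89.95°
|T| = 20 · 5.5713e+06 / 5.4476e+06 ≈ 20.454
Gain = 20 log₁₀(20.454) ≈ 26.22 dB
∠T = 167.54° − 179.93° = -12.39°

26.2 dB, -12.4°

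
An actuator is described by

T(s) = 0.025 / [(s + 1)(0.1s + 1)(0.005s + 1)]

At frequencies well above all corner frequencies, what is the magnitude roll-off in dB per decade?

Each pole contributes −20 dB/decade at high frequency; each zero contributes +20 dB/decade.
Net: 0 zero(s) − 3 pole(s) → -60 dB/decade.

-60 dB/decade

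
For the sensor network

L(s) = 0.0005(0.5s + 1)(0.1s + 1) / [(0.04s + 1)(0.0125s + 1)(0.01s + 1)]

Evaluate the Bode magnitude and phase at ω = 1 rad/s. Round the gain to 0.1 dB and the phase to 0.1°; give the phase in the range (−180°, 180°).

At ω = 1 rad/s:
zero (1 + j1·0.5) = 1 + j0.5 → |·| ≈ 1.118, ∠ ≈ 26.57°
zero (1 + j1·0.1) = 1 + j0.1 → |·| ≈ 1.005, ∠ ≈ 5.71°
pole (1 + j1·0.04) = 1 + j0.04 → |·| ≈ 1.0008, ∠ ≈ 2.29°
pole (1 + j1·0.0125) = 1 + j0.0125 → |·| ≈ 1.0001, ∠ ≈ 0.72°
pole (1 + j1·0.01) = 1 + j0.01 → |·| ≈ 1, ∠ ≈ 0.57°
|L| = 0.0005 · 1.118 · 1.005 / (1.0008 · 1.0001 · 1) ≈ 0.00056129
Gain = 20 log₁₀(0.00056129) ≈ -65.02 dB
∠L = (26.57° + 5.71°) − (2.29° + 0.72° + 0.57°) = 28.70°

-65.0 dB, 28.7°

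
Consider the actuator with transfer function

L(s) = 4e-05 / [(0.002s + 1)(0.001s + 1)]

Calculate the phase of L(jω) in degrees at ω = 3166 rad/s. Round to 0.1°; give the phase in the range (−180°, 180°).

-153.5°

At ω = 3166 rad/s:
pole (1 + j3166·0.002) = 1 + j6.332 → |·| ≈ 6.4105, ∠ ≈ 81.03°
pole (1 + j3166·0.001) = 1 + j3.166 → |·| ≈ 3.3202, ∠ ≈ 72.47°
∠L = (0°) − (81.03° + 72.47°) = -153.50°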